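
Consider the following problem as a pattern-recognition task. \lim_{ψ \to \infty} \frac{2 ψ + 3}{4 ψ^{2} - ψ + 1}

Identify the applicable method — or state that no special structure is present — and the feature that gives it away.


Best approach: dominant-term comparison — divide through by the highest power of ψ; every lower-order term dies and the dominant terms decide the limit. Viewed as a single quotient this is an ∞/∞ form — an at-infinity application of l'Hôpital's rule would also resolve it; comparing leading growth reads the answer without differentiating.


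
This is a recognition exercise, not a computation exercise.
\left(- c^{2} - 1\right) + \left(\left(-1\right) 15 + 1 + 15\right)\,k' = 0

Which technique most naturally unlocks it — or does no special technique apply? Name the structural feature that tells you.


Best approach: no special technique — solved for the derivative, k never appears on the right — this is a direct integration in c, not a differential-equations problem at heart.


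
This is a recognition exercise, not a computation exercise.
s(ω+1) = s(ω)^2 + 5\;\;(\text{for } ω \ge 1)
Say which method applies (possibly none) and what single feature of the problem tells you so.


Method: no special technique — the recurrence is nonlinear in the sequence values; study it directly, no linear machinery applies.


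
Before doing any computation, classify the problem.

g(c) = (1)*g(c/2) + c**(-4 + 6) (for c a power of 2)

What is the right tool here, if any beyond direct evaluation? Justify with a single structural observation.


Method: the master substitution — the argument c/2 divides the index by 2; the standard c = 2^m substitution converts it to a constant-shift recurrence.


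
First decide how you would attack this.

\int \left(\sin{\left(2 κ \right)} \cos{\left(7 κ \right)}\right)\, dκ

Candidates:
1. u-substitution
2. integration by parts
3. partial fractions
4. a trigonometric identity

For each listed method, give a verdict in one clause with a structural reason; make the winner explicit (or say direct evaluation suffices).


Diagnosis: a trigonometric identity — the identity turns \sin{\left(2 κ \right)} \cos{\left(7 κ \right)} into two lone cosines/sines, each trivially integrable.
- u-substitution — no subexpression of the integrand serves as a whole-integral substitution inner — individual terms may offer their own, but none carries its derivative as a factor of the full integrand; a working change of variable would have to be constructed from outside the expression.
- integration by parts: not the natural route: no polynomial-kernel product appears — a recursive parts reduction of the trigonometric product exists, but the identity rewrite is direct.
- partial fractions: there is no rational-function structure to decompose.
- a trigonometric identity: yes — fits the structure here.


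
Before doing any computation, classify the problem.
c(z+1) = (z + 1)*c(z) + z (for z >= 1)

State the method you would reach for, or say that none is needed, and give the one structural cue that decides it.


Method: a summation factor — normalize by the running product of z + 1: the left side becomes a difference, and differences sum.


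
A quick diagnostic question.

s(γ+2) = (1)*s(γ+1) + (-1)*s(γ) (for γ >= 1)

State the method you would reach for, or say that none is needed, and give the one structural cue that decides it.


Method: the characteristic-root method — no index-dependence in the weights and nothing inhomogeneous: classic characteristic-equation setup.


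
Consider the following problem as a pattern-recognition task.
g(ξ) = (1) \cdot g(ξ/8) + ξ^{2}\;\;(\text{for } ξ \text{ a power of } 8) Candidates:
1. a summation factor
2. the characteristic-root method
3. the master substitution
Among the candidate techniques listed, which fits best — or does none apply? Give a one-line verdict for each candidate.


Method: the master substitution — the argument shrinks by the factor 8, so measure the index on a logarithmic scale and the recursion becomes a shift.
- a summation factor — a divided-index call is outside the fixed-shift first-order family a summation factor normalizes.
- the characteristic-root method: a divided-index call is not the fixed-shift linear shape that characteristic roots solve.
- the master substitution: a fit — the right tool for this form.


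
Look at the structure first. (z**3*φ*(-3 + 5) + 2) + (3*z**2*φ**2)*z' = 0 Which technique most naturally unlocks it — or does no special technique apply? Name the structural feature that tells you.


Method: the exact-equation method — because the two cross partials coincide, the form is conservative as written — recover its potential in (φ, z).


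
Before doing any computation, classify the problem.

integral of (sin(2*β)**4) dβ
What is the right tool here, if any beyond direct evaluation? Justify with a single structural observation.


Diagnosis: a trigonometric identity — the exponent on sin(2*β)**4 is even — the power-reduction identity is the standard preprocessing step.


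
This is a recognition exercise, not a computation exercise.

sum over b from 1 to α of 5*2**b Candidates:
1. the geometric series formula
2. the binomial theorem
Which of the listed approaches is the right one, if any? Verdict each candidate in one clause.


Method: the geometric series formula — consecutive terms stand in a fixed index-free ratio — the geometric sum formula closes it.
- the geometric series formula — yes, a natural case for it.
- the binomial theorem — the terms lack the binomial-coefficient-weighted complementary-power pattern of an expansion.


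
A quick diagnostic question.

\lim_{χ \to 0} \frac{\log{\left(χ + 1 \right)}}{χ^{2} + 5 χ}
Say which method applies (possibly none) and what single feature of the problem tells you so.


Technique: l'Hôpital's rule (0/0) — plug in 0: top and bottom both hit zero, so differentiate each and retry. Known elementary limits would finish this too — the rule just bypasses the case analysis.


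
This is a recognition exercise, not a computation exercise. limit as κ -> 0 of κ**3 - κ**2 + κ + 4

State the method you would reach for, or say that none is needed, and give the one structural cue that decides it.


Method: no special technique — no vanishing denominator and no indeterminate clash at the point — evaluation is immediate.


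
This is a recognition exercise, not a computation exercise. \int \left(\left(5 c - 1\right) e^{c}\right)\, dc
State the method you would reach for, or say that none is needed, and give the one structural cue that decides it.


Technique: integration by parts — differentiate 5 c - 1, integrate e^{c}: each pass lowers the polynomial degree, so parts terminates.


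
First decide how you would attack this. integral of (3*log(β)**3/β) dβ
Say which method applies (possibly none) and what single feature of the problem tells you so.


Diagnosis: u-substitution — gathered as a product, the integrand carries the factor 3/β — up to a constant, the derivative of the inner expression log(β) — so u = log(β) collapses the integral.


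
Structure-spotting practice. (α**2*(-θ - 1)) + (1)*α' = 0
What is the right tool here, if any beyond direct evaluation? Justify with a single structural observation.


Verdict: separation of variables — solved for the derivative, the right side splits multiplicatively into a function of each variable alone — divide and integrate each side.


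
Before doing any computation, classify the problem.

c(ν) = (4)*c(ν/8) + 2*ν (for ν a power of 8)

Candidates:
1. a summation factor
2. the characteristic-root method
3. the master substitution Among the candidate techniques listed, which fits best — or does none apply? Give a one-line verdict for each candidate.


Best approach: the master substitution — the argument shrinks by the factor 8, so measure the index on a logarithmic scale and the recursion becomes a shift.
- a summation factor — a divided-index call is outside the fixed-shift first-order family a summation factor normalizes.
- the characteristic-root method: the recursion divides its index rather than shifting it — outside the constant-shift family the root method covers.
- the master substitution: yes — fits the structure here.


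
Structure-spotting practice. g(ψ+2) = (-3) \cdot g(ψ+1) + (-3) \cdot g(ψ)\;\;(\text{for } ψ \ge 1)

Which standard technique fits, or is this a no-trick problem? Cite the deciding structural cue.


Technique: the characteristic-root method — try a geometric ansatz r^ψ: constant coefficients turn the recurrence into one polynomial equation in r.


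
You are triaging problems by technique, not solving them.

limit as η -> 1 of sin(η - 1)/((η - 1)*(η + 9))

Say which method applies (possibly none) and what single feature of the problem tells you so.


Technique: l'Hôpital's rule (0/0) — plug in 1: top and bottom both hit zero, so differentiate each and retry. One could equally expand both pieces locally and compare leading terms; the rule does that in one stroke.


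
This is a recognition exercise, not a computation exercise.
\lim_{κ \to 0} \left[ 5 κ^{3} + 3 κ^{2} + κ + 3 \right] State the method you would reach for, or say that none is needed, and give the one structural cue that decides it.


Verdict: no special technique — nothing blocks direct substitution at 0: plug in and finish.


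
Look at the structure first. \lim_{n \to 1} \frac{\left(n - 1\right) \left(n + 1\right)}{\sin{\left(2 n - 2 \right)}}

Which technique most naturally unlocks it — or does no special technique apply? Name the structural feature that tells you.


Method: l'Hôpital's rule (0/0) — plug in 1: top and bottom both hit zero, so differentiate each and retry. One could equally expand both pieces locally and compare leading terms; the rule does that in one stroke.


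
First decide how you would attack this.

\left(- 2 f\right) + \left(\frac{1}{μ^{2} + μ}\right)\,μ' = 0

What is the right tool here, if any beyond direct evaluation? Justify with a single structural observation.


Best approach: separation of variables — all dependence on the two variables factors apart, the defining separable shape. A Bernoulli substitution applies to this equation as given; separation takes the same equation in its displayed form.


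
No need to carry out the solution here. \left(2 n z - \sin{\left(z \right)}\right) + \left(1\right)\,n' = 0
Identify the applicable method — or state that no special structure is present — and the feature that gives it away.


Verdict: a linear integrating factor — linear in the unknown with genuine forcing: multiply through by the exponential of the integrated coefficient and the left side closes into one derivative.


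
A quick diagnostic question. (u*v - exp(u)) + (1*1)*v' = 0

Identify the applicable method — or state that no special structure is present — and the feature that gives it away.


Technique: a linear integrating factor — v enters only linearly with coefficient u; multiply by exp of the integral of u and the left side becomes one derivative.


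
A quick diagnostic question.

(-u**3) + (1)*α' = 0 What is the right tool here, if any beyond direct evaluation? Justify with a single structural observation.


Method: no special technique — solved for the derivative, no α appears — this is antidifferentiation in u wearing ODE clothing.


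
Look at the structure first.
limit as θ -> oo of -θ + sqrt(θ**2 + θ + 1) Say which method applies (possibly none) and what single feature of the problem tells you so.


Verdict: conjugate multiplication — the ∞ − ∞ radical form is the exact trigger for the conjugate maneuver.


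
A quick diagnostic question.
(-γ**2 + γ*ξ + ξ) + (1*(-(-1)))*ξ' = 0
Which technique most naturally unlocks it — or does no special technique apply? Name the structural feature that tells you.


Best approach: a linear integrating factor — the unknown enters only to the first power against a nonzero forcing term — the integrating-factor template applies directly.


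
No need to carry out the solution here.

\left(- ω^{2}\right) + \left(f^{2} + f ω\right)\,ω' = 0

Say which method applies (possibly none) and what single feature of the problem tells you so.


Verdict: the homogeneous substitution — the slope is degree-zero homogeneous: the ratio substitution v = ω/f collapses it. A Bernoulli substitution after rearrangement (possibly exchanging dependent and independent variable) is a fair alternative; the homogeneous route works on the equation as it stands.


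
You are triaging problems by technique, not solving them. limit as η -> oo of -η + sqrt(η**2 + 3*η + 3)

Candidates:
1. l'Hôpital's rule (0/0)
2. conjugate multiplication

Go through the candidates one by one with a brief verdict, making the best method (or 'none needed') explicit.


Best approach: conjugate multiplication — an infinity-minus-infinity difference with a surviving radical — multiply by the conjugate to cancel the divergence.
- l'Hôpital's rule (0/0): substitution produces ∞ − ∞ rather than a vanishing quotient; the rule needs a 0/0 ratio to act on.
- conjugate multiplication — applies; the problem has the shape this method handles.


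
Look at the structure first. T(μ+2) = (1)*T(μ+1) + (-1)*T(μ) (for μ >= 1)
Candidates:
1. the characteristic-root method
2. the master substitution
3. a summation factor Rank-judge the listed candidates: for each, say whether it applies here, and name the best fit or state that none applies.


Method: the characteristic-root method — this is the constant-coefficient homogeneous case — the whole solution in μ reduces to a polynomial's roots.
- the characteristic-root method: yes, a natural case for it.
- the master substitution: with no divided-index recursive call, reindexing by powers of a base buys nothing.
- a summation factor — a summation factor telescopes one-step recursions; this one carries higher-order memory.


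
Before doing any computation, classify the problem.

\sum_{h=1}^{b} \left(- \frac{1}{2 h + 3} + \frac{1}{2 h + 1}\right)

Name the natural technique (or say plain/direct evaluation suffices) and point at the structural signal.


Diagnosis: telescoping — write out three consecutive terms and watch the interior cancel: the advanced copy one term subtracts reappears as the very next term's leading piece, pair after pair.


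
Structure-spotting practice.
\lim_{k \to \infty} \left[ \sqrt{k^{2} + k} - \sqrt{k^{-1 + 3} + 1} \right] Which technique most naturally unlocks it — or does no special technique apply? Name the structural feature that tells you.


Best approach: conjugate multiplication — neither \sqrt{k^{2} + k} nor \sqrt{k^{-1 + 3} + 1} converges alone, so rewrite their difference as a conjugate-rationalized quotient first.


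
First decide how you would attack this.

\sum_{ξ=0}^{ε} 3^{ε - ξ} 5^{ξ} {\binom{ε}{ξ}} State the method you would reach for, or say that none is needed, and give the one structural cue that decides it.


Best approach: the binomial theorem — {\binom{ε}{ξ}} weighting matched powers of 5 and 3 is the expanded form of (5 + 3)^ε — fold it back up.


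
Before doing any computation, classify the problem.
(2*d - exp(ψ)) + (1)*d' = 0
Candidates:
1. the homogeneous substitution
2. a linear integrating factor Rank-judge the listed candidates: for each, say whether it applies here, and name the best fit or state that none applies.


Diagnosis: a linear integrating factor — arrange it as d' + 2·d = (the forcing term) and the integrating factor does the rest.
- the homogeneous substitution — the slope does not depend on the ratio of the variables alone.
- a linear integrating factor: yes — fits the structure here.


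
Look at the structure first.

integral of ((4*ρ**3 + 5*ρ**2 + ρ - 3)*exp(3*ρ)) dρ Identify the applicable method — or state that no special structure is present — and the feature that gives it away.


Technique: integration by parts — differentiate 4*ρ**3 + 5*ρ**2 + ρ - 3, integrate exp(3*ρ): each pass lowers the polynomial degree, so parts terminates.


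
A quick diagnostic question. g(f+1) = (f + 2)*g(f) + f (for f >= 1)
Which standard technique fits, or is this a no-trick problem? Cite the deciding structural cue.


Technique: a summation factor — rescale the sequence by the product of the weights f + 2 so far — the recurrence collapses to a plain running sum.


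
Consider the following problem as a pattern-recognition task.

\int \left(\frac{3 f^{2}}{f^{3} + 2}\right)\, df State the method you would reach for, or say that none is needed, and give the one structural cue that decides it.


Technique: u-substitution — collected, the integrand has one factor that is, up to a constant, the derivative of an inner expression the rest depends on — substitute for that inner expression.


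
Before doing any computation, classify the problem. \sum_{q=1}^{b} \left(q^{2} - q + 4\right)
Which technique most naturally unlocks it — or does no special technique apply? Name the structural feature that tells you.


Best approach: no special technique — this is bookkeeping, not technique: standard formulas for sums of constant-multiple powers of q apply termwise.


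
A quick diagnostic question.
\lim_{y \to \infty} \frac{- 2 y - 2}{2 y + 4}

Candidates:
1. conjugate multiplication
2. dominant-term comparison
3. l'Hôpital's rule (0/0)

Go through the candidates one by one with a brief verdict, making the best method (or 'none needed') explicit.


Verdict: dominant-term comparison — as y grows, only the highest-degree terms matter — compare leading terms and read the limit off.
- conjugate multiplication: no difference of divergent radicals appears, so rationalizing has nothing to cancel.
- dominant-term comparison — yes — fits the structure here.
- l'Hôpital's rule (0/0) — as a single quotient the expression runs to ∞/∞ at the limit point — an at-infinity form of the rule would apply, though the leading-growth comparison is the direct reading.


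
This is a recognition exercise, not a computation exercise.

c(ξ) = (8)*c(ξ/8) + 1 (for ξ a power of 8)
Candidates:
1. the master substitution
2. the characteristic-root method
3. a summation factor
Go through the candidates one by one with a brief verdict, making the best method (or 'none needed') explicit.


Method: the master substitution — the argument shrinks by the factor 8, so measure the index on a logarithmic scale and the recursion becomes a shift.
- the master substitution — yes — fits the structure here.
- the characteristic-root method: the recursion divides its index rather than shifting it — outside the constant-shift family the root method covers.
- a summation factor: the recursion divides its index rather than shifting it — there is no previous-term chain for a summation factor to telescope.


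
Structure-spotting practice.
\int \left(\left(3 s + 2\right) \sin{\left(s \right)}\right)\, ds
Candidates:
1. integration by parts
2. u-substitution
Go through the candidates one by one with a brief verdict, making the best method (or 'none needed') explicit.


Technique: integration by parts — a polynomial 3 s + 2 against the kernel \sin{\left(s \right)} is the signature bounded-ladder case for integration by parts.
- integration by parts — yes — fits the structure here.
- u-substitution — no subexpression of the integrand pairs with its own derivative as a factor — individual terms may offer their own substitutions, but any change of variable covering the whole integral would have to be constructed from outside the expression.


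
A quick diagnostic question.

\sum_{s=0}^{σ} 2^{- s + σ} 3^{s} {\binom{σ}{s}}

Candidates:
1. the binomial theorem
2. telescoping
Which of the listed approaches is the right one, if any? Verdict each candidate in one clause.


Verdict: the binomial theorem — terms weighting {\binom{σ}{s}} against matched powers of 3 and 2 reassemble into (3 + 2)^σ by the binomial theorem.
- the binomial theorem — a fit — the right tool for this form.
- telescoping — the terms as presented offer no neighboring cancellation — a telescoping rewrite may exist, but the displayed structure does not hand one over.


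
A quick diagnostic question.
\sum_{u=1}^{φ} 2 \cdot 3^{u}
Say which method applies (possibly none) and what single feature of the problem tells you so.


Method: the geometric series formula — the ratio of consecutive terms is the constant 3, independent of the index — a geometric sum.


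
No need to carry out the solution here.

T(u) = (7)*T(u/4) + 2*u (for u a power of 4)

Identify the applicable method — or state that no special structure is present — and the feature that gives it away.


Best approach: the master substitution — recursion at u/4 is multiplicative in the index; logarithmic reindexing via u = 4^m linearizes it.


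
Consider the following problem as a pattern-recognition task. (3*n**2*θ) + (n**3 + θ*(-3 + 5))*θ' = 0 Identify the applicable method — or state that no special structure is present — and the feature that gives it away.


Best approach: the exact-equation method — check exactness first: here it holds (3*n**2*θ, (n**3 + θ*(-3 + 5)) have matching cross partials), so no integrating factor is needed.


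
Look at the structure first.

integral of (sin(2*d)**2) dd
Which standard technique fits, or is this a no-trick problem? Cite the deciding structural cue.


Technique: a trigonometric identity — the exponent on sin(2*d)**2 is even — the power-reduction identity is the standard preprocessing step.


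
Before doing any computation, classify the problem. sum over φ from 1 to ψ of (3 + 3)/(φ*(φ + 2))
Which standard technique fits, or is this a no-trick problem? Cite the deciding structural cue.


Best approach: telescoping — after splitting (3 + 3)/(φ*(φ + 2)) into partial fractions, the pieces are shifted copies of one function and cancel telescopically.


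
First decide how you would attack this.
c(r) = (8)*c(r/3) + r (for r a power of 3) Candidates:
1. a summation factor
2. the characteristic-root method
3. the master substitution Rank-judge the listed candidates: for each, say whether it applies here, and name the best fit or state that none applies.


Method: the master substitution — the call at r/3 makes this multiplicative recursion; the master-style substitution converts it to additive.
- a summation factor: a divided-index call is outside the fixed-shift first-order family a summation factor normalizes.
- the characteristic-root method — the recursion divides its index rather than shifting it — outside the constant-shift family the root method covers.
- the master substitution — applicable, and directly so.


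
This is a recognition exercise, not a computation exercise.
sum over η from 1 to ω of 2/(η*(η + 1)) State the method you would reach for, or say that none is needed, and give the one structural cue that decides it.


Verdict: telescoping — rewrite 2/(η*(η + 1)) as simple fractions and successive terms eat each other — only the edges survive.


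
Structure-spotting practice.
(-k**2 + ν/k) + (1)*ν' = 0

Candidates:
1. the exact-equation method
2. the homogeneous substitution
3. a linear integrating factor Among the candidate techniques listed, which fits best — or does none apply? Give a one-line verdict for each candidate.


Method: a linear integrating factor — the unknown enters only to the first power against a nonzero forcing term — the integrating-factor template applies directly.
- the exact-equation method — the cross partial derivatives disagree, so no single potential exists.
- the homogeneous substitution: the ratio of the variables does not determine the slope.
- a linear integrating factor: yes, a natural case for it.


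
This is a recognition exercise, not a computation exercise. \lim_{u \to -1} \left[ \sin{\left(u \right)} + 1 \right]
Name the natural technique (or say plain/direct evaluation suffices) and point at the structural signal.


Technique: no special technique — no denominator vanishes and nothing blows up at -1: direct substitution is the whole computation.


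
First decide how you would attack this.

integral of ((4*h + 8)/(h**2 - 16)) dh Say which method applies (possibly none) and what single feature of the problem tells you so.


Diagnosis: partial fractions — a proper rational integrand whose denominator splits into simpler factors — decompose into partial fractions first.


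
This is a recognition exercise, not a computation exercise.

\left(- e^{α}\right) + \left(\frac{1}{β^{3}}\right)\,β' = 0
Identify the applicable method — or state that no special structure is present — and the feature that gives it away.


Technique: separation of variables — all dependence on the two variables factors apart, the defining separable shape. One could also solve this as an exact equation; with each coefficient in its own variable, separating is the same work with fewer steps.


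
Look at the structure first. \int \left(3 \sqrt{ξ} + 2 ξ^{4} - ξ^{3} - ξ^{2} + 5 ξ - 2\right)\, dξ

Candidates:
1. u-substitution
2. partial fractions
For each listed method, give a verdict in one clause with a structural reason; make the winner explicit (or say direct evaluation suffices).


Best approach: no special technique — nothing composite, nothing rational, nothing trigonometric — each constant-multiple power of ξ integrates by the power rule alone.
- u-substitution — no subexpression of the integrand pairs with its own derivative as a factor — individual terms may offer their own substitutions, but any change of variable covering the whole integral would have to be constructed from outside the expression.
- partial fractions: there is no rational-function structure to decompose.


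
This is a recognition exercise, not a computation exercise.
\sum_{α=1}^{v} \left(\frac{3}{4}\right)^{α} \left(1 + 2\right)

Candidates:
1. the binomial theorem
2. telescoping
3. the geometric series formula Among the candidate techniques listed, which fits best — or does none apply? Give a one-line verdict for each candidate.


Verdict: the geometric series formula — each term is \frac{3}{4} times the previous one, so the geometric-series formula applies directly.
- the binomial theorem — the terms lack the binomial-coefficient-weighted complementary-power pattern of an expansion.
- telescoping — neither a shifted-difference shape nor integer-spaced poles are present.
- the geometric series formula — yes, a natural case for it.


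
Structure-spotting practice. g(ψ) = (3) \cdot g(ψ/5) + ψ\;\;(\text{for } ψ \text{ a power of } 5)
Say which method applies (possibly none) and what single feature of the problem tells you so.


Technique: the master substitution — the argument shrinks by the factor 5, so measure the index on a logarithmic scale and the recursion becomes a shift.


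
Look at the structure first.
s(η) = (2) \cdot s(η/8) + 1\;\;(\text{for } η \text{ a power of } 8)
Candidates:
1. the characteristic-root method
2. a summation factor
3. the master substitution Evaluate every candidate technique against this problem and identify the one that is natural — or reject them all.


Diagnosis: the master substitution — treat m = log base 8 of η as the new clock: one recursion step advances m by one while η scales by 8.
- the characteristic-root method — the recursion divides its index rather than shifting it — outside the constant-shift family the root method covers.
- a summation factor: a divided-index call is outside the fixed-shift first-order family a summation factor normalizes.
- the master substitution — applies; the problem has the shape this method handles.


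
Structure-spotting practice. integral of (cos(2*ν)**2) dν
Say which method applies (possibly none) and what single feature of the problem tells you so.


Best approach: a trigonometric identity — an even power like cos(2*ν)**2 flattens under the half-angle identity into first-degree cosines you can integrate directly.


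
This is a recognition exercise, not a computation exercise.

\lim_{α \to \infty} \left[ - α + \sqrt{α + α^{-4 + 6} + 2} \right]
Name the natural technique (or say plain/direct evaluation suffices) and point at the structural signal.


Technique: conjugate multiplication — divergence minus divergence hides a finite answer — expose it by pairing \sqrt{α + α^{-4 + 6} + 2} - α with its conjugate.


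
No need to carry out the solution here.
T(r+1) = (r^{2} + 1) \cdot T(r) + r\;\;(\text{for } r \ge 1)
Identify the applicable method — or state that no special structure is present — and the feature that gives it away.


Diagnosis: a summation factor — because the multiplier r^{2} + 1 is index-dependent, divide through by its running product and sum the resulting differences.


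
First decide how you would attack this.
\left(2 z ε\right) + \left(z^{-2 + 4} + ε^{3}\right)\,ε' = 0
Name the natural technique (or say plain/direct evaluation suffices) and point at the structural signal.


Method: the exact-equation method — equality of cross partials is the green light — assemble the potential function term by term.


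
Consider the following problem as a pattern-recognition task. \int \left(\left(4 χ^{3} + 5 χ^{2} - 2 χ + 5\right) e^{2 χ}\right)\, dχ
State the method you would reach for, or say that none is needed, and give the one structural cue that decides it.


Verdict: integration by parts — the integrand splits as 4 χ^{3} + 5 χ^{2} - 2 χ + 5 times e^{2 χ} — repeatedly differentiating the polynomial part kills it, which is the parts ladder.


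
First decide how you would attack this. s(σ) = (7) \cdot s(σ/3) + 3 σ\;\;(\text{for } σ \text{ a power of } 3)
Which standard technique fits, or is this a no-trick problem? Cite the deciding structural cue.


Best approach: the master substitution — treat m = log base 3 of σ as the new clock: one recursion step advances m by one while σ scales by 3.


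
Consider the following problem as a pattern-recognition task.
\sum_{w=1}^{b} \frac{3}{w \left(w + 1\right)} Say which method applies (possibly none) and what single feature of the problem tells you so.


Technique: telescoping — the summand \frac{3}{w \left(w + 1\right)} decomposes into fractions whose poles differ by an integer shift — the series collapses.


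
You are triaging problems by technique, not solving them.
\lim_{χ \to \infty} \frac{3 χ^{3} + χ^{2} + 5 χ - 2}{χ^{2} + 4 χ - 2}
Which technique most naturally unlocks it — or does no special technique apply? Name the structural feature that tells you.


Diagnosis: dominant-term comparison — divide by the highest power of χ present: lower-order terms vanish and the dominant ratio remains. As a single quotient, the ∞/∞ shape would yield to repeated differentiation as well — the growth comparison gets there in one look.


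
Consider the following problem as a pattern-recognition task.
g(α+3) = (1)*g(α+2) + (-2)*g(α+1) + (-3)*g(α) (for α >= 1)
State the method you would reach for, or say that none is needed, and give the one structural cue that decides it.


Diagnosis: the characteristic-root method — no index-dependence in the weights and nothing inhomogeneous: classic characteristic-equation setup.


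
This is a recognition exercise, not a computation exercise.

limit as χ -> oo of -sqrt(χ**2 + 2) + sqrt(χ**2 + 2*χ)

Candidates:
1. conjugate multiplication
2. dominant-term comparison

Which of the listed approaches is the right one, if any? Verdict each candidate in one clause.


Diagnosis: conjugate multiplication — two divergent pieces with a minus sign between them and a radical in the mix: rationalize sqrt(χ**2 + 2*χ) - sqrt(χ**2 + 2) before any limit law applies.
- conjugate multiplication: a fit — the right tool for this form.
- dominant-term comparison — this is not a rational comparison of growth rates at infinity.


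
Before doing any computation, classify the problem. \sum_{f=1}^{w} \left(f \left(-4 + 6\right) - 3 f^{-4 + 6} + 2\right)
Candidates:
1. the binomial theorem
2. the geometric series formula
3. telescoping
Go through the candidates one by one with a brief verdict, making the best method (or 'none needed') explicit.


Diagnosis: no special technique — with only polynomial terms in f present, the classical sum-of-powers identities are all you need.
- the binomial theorem: no binomial coefficients pair up with complementary powers here.
- the geometric series formula — the term-to-term ratio changes with the index, so the geometric formula cannot close it.
- telescoping: as presented, consecutive terms share no shifted copy to cancel against — no rewrite is on display to change that.


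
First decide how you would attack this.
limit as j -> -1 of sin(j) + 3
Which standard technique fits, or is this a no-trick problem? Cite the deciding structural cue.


Diagnosis: no special technique — nothing blocks direct substitution at -1: plug in and finish.


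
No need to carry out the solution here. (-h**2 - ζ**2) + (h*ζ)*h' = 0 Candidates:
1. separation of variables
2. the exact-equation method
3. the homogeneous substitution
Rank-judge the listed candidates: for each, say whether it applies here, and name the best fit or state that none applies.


Method: the homogeneous substitution — the slope is degree-zero homogeneous: the ratio substitution v = h/ζ collapses it. A Bernoulli rewrite works here as the equation stands — the homogeneous substitution is the more immediate reading.
- separation of variables: no algebra isolates the independent variable on one side and the unknown on the other.
- the exact-equation method: the mixed-partials test fails on this split — it is not an exact differential as presented.
- the homogeneous substitution: yes — fits the structure here.


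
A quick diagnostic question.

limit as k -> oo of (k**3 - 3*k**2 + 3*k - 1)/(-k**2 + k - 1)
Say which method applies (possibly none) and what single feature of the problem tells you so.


Technique: dominant-term comparison — as k grows, only the highest-degree terms matter — compare leading terms and read the limit off. As a single quotient, the ∞/∞ shape would yield to repeated differentiation as well — the growth comparison gets there in one look.


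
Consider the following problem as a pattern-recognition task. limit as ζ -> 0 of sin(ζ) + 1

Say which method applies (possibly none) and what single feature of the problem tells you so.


Method: no special technique — no zero denominators, no indeterminate clash at 0 — substitute and read off the value.


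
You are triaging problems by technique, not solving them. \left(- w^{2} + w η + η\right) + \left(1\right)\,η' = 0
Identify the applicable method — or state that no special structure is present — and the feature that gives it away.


Technique: a linear integrating factor — linear in the unknown with genuine forcing: multiply through by the exponential of the integrated coefficient and the left side closes into one derivative.


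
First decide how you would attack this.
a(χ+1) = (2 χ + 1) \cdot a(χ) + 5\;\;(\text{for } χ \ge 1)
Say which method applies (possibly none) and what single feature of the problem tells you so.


Method: a summation factor — it is first-order linear but the coefficient 2 χ + 1 depends on the index, so multiply through by a summation factor to telescope it.


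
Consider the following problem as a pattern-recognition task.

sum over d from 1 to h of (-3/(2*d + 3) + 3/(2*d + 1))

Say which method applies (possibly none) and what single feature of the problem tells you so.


Technique: telescoping — consecutive terms evaluate one function at adjacent indices (3/(2*d + 1) is its current value): one term's tail is the next term's head, so the chain collapses.


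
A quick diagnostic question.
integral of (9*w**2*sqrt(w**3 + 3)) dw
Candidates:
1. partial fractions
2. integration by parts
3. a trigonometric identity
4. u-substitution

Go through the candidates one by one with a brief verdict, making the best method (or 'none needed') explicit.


Method: u-substitution — viewed as a product, the integrand is a composition evaluated at w**3 + 3 times (a constant multiple of) that inner expression's derivative, so u = w**3 + 3 makes it elementary.
- partial fractions — the expression is not a ratio of polynomials that decomposes further.
- integration by parts: a polynomial factor is present, but its partner is not an exp, sine, or cosine of a degree-1 argument, nor a logarithm.
- a trigonometric identity — no sine or cosine appears, so there is nothing for a trigonometric identity to act on.
- u-substitution: yes, a natural case for it.


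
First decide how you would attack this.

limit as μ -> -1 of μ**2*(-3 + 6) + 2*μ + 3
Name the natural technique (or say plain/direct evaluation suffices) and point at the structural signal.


Technique: no special technique — the expression is continuous at the evaluation point — substitute directly; no indeterminate form appears.


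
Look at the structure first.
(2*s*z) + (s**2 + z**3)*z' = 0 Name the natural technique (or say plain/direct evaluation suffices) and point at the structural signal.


Diagnosis: the exact-equation method — the mixed-partials test passes for 2*s*z and s**2 + z**3, so a potential function exists as presented.


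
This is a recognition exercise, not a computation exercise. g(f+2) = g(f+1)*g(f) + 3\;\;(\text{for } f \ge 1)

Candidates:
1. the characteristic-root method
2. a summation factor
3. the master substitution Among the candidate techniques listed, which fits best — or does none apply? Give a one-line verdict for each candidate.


Technique: no special technique — nonlinear feedback in the recursion rules out every root- or factor-based technique.
- the characteristic-root method: nonlinearity rules out exponential-mode superposition from the start.
- a summation factor: no summation factor applies — the rule is not linear in the sequence values.
- the master substitution — the recursion steps by a constant offset, so exponential reindexing is pointless.


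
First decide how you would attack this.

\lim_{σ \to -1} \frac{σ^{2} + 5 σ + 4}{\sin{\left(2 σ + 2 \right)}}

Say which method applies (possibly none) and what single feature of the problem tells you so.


Verdict: l'Hôpital's rule (0/0) — both numerator and denominator vanish at -1: the genuine 0/0 indeterminate that l'Hôpital exists for. Known elementary limits would finish this too — the rule just bypasses the case analysis.


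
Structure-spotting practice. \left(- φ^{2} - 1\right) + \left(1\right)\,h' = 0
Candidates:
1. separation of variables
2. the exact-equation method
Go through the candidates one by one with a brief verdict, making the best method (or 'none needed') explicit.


Verdict: no special technique — with h absent the equation is not coupled at all: direct integration in φ.
- separation of variables: with no unknown in the slope, separating variables is a formality — the equation integrates directly.
- the exact-equation method: no dependence on the unknown anywhere: exactness is a label without content here.


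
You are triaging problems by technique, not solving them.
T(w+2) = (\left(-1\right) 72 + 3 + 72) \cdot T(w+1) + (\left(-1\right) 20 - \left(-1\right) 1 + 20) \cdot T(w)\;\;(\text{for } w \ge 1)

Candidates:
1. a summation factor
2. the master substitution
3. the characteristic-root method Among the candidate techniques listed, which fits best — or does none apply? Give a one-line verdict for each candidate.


Technique: the characteristic-root method — the recurrence is linear and homogeneous with constant coefficients, so the ansatz r^w turns it into a polynomial equation for r.
- a summation factor: a summation factor telescopes one-step recursions; this one carries higher-order memory.
- the master substitution — with no divided-index recursive call, reindexing by powers of a base buys nothing.
- the characteristic-root method — yes — fits the structure here.
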